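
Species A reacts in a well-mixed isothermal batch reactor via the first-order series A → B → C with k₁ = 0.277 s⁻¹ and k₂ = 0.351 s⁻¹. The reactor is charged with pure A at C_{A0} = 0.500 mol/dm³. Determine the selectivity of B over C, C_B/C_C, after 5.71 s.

For first-order series with pure A initially, C_B(t) = k₁C_{A0}/(k₂−k₁)·(e^(−k₁t) − e^(−k₂t)).
e^(−k₁t) = e^(−0.277×5.71) = e^(−1.582) = 0.2056; e^(−k₂t) = e^(−2.004) = 0.1348.
C_B = 0.277×0.500/(0.351−0.277) × (0.2056−0.1348) = 1.872×0.07086 = 0.1326 mol/dm³.
C_A = C_{A0}e^(−k₁t) = 0.1028 mol/dm³, so C_C = C_{A0}−C_A−C_B = 0.2646 mol/dm³; C_B/C_C = 0.501.

0.501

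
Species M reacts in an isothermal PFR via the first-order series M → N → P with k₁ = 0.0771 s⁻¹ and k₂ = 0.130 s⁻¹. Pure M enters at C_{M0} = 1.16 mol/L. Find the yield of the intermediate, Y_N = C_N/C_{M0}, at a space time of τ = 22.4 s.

Solving the coupled first-order balances gives C_N(τ) = [k₁/(k₂−k₁)]·C_{M0}·(e^(−k₁τ) − e^(−k₂τ)).
e^(−k₁τ) = e^(−0.0771×22.4) = e^(−1.727) = 0.1778; e^(−k₂τ) = e^(−2.912) = 0.05437.
C_N = 0.0771×1.16/(0.130−0.0771) × (0.1778−0.05437) = 1.691×0.1234 = 0.2087 mol/L.
Y_N = C_N/C_{M0} = 0.2087/1.16 = 0.180.

0.180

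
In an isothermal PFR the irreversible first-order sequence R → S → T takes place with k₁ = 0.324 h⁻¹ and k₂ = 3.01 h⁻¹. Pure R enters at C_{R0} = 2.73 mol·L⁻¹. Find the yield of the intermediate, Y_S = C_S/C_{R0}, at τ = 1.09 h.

0.0802

For first-order series with pure R initially, C_S(τ) = k₁C_{R0}/(k₂−k₁)·(e^(−k₁τ) − e^(−k₂τ)).
e^(−k₁τ) = e^(−0.324×1.09) = e^(−0.3532) = 0.7025; e^(−k₂τ) = e^(−3.281) = 0.03759.
C_S = 0.324×2.73/(3.01−0.324) × (0.7025−0.03759) = 0.3293×0.6649 = 0.2189 mol·L⁻¹.
Y_S = C_S/C_{R0} = 0.2189/2.73 = 0.0802.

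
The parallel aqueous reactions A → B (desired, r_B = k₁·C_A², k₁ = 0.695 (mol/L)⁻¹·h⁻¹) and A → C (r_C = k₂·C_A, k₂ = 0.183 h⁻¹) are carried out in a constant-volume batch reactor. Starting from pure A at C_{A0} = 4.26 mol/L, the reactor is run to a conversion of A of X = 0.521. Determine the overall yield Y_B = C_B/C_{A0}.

0.479

C_A = C_{A0}(1−X) = 2.041 mol/L.
Along a PFR/batch, dC_C/dC_A = −r_C/(r_B+r_C) = −k₂/(k₂+k₁·C_A).
Integrating from C_{A0} to C_A: C_C = (0.183/0.695)·ln[(0.183+0.695·4.26)/(0.183+0.695·2.04)] = 0.2633·ln(3.144/1.601) = 0.1776 mol/L.
Then C_B = (C_{A0}−C_A) − C_C = 2.219 − 0.1776 = 2.042 mol/L.
Y_B = C_B/C_{A0} = 2.042/4.26 = 0.479.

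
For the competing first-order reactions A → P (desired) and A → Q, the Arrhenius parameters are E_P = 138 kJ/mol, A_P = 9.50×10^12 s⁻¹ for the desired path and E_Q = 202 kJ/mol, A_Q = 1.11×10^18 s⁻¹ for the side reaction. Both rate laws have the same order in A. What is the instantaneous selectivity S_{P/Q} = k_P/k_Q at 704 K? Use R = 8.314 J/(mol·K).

k_P/k_Q = (A_P/A_Q)·exp[−(E_P−E_Q)/(RT)] = (A_P/A_Q)·exp[(E_Q−E_P)/(RT)].
(E_Q−E_P)/(RT) = (202−138)×10³/(8.314×704) = 64000/5853 = 10.93.
k_P/k_Q = (9.50×10^12/1.11×10^18)·exp(10.93) = 8.559×10^-6 × 56076 = 0.480.

0.480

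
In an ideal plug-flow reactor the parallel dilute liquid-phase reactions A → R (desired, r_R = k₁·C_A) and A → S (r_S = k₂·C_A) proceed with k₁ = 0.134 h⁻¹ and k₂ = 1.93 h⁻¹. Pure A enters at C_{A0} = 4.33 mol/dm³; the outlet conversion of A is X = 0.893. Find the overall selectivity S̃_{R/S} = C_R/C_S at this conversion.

0.0694

C_A = C_{A0}(1−X) = 0.4633 mol/dm³.
Both paths are first order in A, so the instantaneous fraction to R is constant: dC_R/d(−C_A) = k₁/(k₁+k₂) = 0.06492.
C_R = 0.06492·(C_{A0}−C_A) = 0.06492×3.867 = 0.251 mol/dm³.
C_S = (C_{A0}−C_A)−C_R = 3.616 mol/dm³; S̃_{R/S} = 0.2510/3.616 = 0.0694.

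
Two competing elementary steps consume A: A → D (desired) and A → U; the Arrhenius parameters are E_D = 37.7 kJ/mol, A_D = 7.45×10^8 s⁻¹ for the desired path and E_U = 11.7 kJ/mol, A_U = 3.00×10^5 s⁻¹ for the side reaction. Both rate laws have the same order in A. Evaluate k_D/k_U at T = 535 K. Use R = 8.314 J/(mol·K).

7.19

With equal orders, S_{D/U} = k_D/k_U = (A_D/A_U)·exp[(E_U−E_D)/(RT)].
(E_U−E_D)/(RT) = (11.7−37.7)×10³/(8.314×535) = -26000/4448 = -5.845.
k_D/k_U = (7.45×10^8/3.00×10^5)·exp(-5.845) = 2483 × 0.002893 = 7.19.
Since E_D > E_U, raising the temperature improves selectivity toward D.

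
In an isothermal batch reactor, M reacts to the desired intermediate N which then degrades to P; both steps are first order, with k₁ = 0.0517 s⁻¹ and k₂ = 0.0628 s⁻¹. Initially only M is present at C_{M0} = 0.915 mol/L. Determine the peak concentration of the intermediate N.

Evaluating C_N at t_opt = ln(k₂/k₁)/(k₂−k₁) gives C_{N,max}/C_{M0} = (k₁/k₂)^[k₂/(k₂−k₁)].
= (0.0517/0.0628)^(0.0628/(0.0628−0.0517)) = (0.8232)^(5.658) = 0.3327.
C_{N,max} = 0.3327×0.915 = 0.304 mol/L.

0.304 mol/L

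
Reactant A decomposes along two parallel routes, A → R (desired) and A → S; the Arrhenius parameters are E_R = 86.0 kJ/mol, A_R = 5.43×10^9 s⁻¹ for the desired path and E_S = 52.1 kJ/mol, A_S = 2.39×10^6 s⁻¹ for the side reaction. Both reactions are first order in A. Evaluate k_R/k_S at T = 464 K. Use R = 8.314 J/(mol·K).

0.347

k_R/k_S = (A_R/A_S)·exp[−(E_R−E_S)/(RT)] = (A_R/A_S)·exp[(E_S−E_R)/(RT)].
(E_S−E_R)/(RT) = (52.1−86.0)×10³/(8.314×464) = -33900/3858 = -8.788.
k_R/k_S = (5.43×10^9/2.39×10^6)·exp(-8.788) = 2272 × 1.526×10^-4 = 0.347.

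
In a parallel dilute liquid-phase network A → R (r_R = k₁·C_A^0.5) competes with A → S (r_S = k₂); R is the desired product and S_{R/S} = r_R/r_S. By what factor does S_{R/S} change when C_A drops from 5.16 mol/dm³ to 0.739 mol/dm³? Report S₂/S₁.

0.378

S_{R/S} = (k₁/k₂)·C_A^0.5, so S₂/S₁ = (C_{A,2}/C_{A,1})^0.5.
= (0.739/5.16)^0.5 = (0.1432)^0.5 = 0.378.
Selectivity toward R falls as C_A falls — high-concentration operation is favoured.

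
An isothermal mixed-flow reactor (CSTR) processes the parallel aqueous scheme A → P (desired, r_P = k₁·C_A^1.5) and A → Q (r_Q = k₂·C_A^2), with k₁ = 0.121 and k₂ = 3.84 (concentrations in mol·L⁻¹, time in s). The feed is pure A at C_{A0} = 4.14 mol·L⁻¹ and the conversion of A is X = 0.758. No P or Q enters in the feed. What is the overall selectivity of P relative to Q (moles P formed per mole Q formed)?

Exit C_A = C_{A0}(1−X) = 4.14×0.242 = 1.002 mol·L⁻¹.
A CSTR operates uniformly at the exit composition, giving r_P = 0.1213 and r_Q = 3.854 (each k·C_A^n at C_A = 1.002).
Overall selectivity = C_P/C_Q = r_Pτ/(r_Qτ) = r_P/r_Q = 0.0315.

0.0315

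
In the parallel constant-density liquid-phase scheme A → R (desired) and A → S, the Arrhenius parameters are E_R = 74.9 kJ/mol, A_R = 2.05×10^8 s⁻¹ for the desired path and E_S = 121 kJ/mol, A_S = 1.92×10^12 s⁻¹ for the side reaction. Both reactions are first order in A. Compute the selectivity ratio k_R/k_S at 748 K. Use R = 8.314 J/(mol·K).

With equal orders, S_{R/S} = k_R/k_S = (A_R/A_S)·exp[(E_S−E_R)/(RT)].
(E_S−E_R)/(RT) = (121−74.9)×10³/(8.314×748) = 46100/6219 = 7.413.
k_R/k_S = (2.05×10^8/1.92×10^12)·exp(7.413) = 1.068×10^-4 × 1657 = 0.177.
Since E_R < E_S, lowering the temperature improves selectivity toward R.

0.177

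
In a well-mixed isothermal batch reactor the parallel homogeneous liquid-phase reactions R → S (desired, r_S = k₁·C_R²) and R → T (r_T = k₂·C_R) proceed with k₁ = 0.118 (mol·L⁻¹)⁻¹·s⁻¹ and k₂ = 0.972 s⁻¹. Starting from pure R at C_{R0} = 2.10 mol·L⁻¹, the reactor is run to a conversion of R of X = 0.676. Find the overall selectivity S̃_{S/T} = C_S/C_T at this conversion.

C_R = C_{R0}(1−X) = 0.6804 mol·L⁻¹.
Along a PFR/batch, dC_T/dC_R = −r_T/(r_S+r_T) = −k₂/(k₂+k₁·C_R).
Integrating from C_{R0} to C_R: C_T = (0.972/0.118)·ln[(0.972+0.118·2.10)/(0.972+0.118·0.680)] = 8.237·ln(1.220/1.052) = 1.217 mol·L⁻¹.
Then C_S = (C_{R0}−C_R) − C_T = 1.420 − 1.217 = 0.2028 mol·L⁻¹.
S̃_{S/T} = C_S/C_T = 0.2028/1.217 = 0.167.

0.167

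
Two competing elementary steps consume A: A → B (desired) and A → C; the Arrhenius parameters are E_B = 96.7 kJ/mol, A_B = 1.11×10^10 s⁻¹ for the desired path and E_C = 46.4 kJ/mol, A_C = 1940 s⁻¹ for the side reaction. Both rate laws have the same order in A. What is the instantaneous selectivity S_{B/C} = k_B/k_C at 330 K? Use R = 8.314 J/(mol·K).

With equal orders, S_{B/C} = k_B/k_C = (A_B/A_C)·exp[(E_C−E_B)/(RT)].
(E_C−E_B)/(RT) = (46.4−96.7)×10³/(8.314×330) = -50300/2744 = -18.33.
k_B/k_C = (1.11×10^10/1940)·exp(-18.33) = 5.722×10^6 × 1.091×10^-8 = 0.0624.
Since E_B > E_C, raising the temperature improves selectivity toward B.

0.0624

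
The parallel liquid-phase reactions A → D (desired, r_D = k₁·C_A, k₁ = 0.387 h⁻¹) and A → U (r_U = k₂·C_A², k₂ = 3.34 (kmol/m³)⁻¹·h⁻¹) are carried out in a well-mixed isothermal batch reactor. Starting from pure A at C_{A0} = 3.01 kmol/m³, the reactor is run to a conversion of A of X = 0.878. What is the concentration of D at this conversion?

C_A = C_{A0}(1−X) = 0.3672 kmol/m³.
Along a PFR/batch, dC_D/dC_A = −r_D/(r_D+r_U) = −k₁/(k₁+k₂·C_A).
Integrating from C_{A0} to C_A: C_D = (0.387/3.34)·ln[(0.387+3.34·3.01)/(0.387+3.34·0.367)] = 0.1159·ln(10.44/1.614) = 0.2164 kmol/m³.

0.216 kmol/m³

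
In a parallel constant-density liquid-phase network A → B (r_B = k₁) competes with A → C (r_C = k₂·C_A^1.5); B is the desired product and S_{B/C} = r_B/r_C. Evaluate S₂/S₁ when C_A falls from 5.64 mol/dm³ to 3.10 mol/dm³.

S_{B/C} = (k₁/k₂)·C_A^-1.5, so S₂/S₁ = (C_{A,2}/C_{A,1})^-1.5.
= (3.10/5.64)^(-1.5) = (0.5496)^(-1.5) = 2.45.

2.45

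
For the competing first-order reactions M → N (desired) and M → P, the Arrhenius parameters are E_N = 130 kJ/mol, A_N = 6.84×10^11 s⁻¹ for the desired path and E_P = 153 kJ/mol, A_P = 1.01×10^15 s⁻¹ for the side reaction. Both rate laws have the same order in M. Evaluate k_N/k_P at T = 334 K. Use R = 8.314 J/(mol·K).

Since both paths have the same order in M, the concentration cancels and S_{N/P} = k_N/k_P = (A_N/A_P)·exp[(E_P−E_N)/(RT)].
(E_P−E_N)/(RT) = (153−130)×10³/(8.314×334) = 23000/2777 = 8.283.
k_N/k_P = (6.84×10^11/1.01×10^15)·exp(8.283) = 6.772×10^-4 × 3955 = 2.68.

2.68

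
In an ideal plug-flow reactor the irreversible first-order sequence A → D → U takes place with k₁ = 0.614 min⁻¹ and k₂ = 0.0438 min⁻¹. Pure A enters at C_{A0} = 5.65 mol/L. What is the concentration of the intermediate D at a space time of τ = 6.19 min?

Solving the coupled first-order balances gives C_D(τ) = [k₁/(k₂−k₁)]·C_{A0}·(e^(−k₁τ) − e^(−k₂τ)).
e^(−k₁τ) = e^(−0.614×6.19) = e^(−3.801) = 0.02236; e^(−k₂τ) = e^(−0.2711) = 0.7625.
C_D = 0.614×5.65/(0.0438−0.614) × (0.02236−0.7625) = (-6.084)×(-0.7402) = 4.503 mol/L.

4.50 mol/L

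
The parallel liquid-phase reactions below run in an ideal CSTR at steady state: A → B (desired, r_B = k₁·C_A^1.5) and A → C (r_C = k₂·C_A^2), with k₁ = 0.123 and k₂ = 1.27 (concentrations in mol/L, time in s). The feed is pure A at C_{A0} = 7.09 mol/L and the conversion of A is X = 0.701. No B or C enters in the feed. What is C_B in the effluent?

0.310 mol/L

Exit C_A = C_{A0}(1−X) = 7.09×0.299 = 2.120 mol/L.
In a CSTR the entire volume is at exit conditions, so r_B = 0.123×2.120^1.5 = 0.3796 and r_C = 1.27×2.120^2 = 5.707.
Fraction of consumed A going to B: r_B/(r_B+r_C) = 0.06237.
C_B = 0.06237·C_{A0}·X = 0.06237×7.09×0.701 = 0.310 mol/L.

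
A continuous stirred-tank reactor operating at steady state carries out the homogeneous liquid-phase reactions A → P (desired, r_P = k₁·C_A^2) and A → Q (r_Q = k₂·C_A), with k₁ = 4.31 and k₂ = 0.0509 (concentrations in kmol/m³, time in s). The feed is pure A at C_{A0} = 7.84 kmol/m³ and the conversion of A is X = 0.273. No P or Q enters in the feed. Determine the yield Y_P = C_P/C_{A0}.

Exit C_A = C_{A0}(1−X) = 7.84×0.727 = 5.700 kmol/m³.
In a CSTR the entire volume is at exit conditions, so r_P = 4.31×5.700^2 = 140.0 and r_Q = 0.0509×5.700 = 0.2901.
Fraction of consumed A going to P: r_P/(r_P+r_Q) = 0.9979.
C_P = 0.9979·C_{A0}·X = 0.9979×7.84×0.273 = 2.14 kmol/m³; Y_P = C_P/C_{A0} = 0.272.

0.272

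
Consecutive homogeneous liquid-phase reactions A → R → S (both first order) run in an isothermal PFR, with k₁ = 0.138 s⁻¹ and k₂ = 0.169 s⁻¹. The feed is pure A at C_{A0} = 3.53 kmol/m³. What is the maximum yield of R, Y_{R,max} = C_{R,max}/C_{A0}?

At the optimum, C_{R,max}/C_{A0} = (k₁/k₂)^[k₂/(k₂−k₁)].
= (0.138/0.169)^(0.169/(0.169−0.138)) = (0.8166)^(5.452) = 0.3313.

0.331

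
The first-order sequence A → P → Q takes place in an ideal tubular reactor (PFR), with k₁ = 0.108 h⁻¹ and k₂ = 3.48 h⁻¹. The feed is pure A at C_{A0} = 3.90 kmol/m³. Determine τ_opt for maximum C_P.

The intermediate peaks when r₁ = r₂, i.e. k₁e^(−k₁τ) = k₂e^(−k₂τ), giving τ_opt = ln(k₂/k₁)/(k₂−k₁).
= ln(3.48/0.108)/(3.48−0.108) = ln(32.22)/3.372 = 3.473/3.372 = 1.03 h.

1.03 h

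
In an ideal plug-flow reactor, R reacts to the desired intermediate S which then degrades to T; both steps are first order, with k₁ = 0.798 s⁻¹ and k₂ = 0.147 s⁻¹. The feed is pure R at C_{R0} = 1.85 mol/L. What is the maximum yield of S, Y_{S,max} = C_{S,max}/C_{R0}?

0.683

At the optimum, C_{S,max}/C_{R0} = (k₁/k₂)^[k₂/(k₂−k₁)].
= (0.798/0.147)^(0.147/(0.147−0.798)) = (5.429)^(-0.2258) = 0.6825.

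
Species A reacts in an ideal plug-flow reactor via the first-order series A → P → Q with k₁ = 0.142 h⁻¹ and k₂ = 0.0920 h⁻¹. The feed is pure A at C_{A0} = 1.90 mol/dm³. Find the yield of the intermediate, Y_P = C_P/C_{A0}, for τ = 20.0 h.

0.285

The intermediate concentration in a first-order A→B→C sequence is C_P = k₁C_{A0}(e^(−k₁τ) − e^(−k₂τ))/(k₂−k₁).
e^(−k₁τ) = e^(−0.142×20.0) = e^(−2.840) = 0.05843; e^(−k₂τ) = e^(−1.840) = 0.1588.
C_P = 0.142×1.90/(0.0920−0.142) × (0.05843−0.1588) = (-5.396)×(-0.1004) = 0.5417 mol/dm³.
Y_P = C_P/C_{A0} = 0.5417/1.90 = 0.285.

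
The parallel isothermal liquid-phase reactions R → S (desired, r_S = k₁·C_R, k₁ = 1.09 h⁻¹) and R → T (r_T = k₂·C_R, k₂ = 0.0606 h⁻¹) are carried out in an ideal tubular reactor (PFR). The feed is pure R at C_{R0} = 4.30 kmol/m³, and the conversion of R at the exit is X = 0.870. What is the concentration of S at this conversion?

C_R = C_{R0}(1−X) = 0.5590 kmol/m³.
Both paths are first order in R, so the instantaneous fraction to S is constant: dC_S/d(−C_R) = k₁/(k₁+k₂) = 0.9473.
C_S = 0.9473·(C_{R0}−C_R) = 0.9473×3.741 = 3.54 kmol/m³.

3.54 kmol/m³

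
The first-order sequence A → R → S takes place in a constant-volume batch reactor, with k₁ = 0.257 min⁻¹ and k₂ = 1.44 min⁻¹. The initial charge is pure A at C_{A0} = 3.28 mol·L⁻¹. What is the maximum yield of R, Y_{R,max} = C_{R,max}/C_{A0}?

Evaluating C_R at t_opt = ln(k₂/k₁)/(k₂−k₁) gives C_{R,max}/C_{A0} = (k₁/k₂)^[k₂/(k₂−k₁)].
= (0.257/1.44)^(1.44/(1.44−0.257)) = (0.1785)^(1.217) = 0.1227.

0.123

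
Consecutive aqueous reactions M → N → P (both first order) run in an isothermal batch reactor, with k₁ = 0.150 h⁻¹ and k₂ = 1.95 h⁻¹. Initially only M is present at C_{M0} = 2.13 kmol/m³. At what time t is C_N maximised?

1.42 h

The intermediate peaks when r₁ = r₂, i.e. k₁e^(−k₁t) = k₂e^(−k₂t), giving t_opt = ln(k₂/k₁)/(k₂−k₁).
= ln(1.95/0.150)/(1.95−0.150) = ln(13.00)/1.800 = 2.565/1.800 = 1.42 h.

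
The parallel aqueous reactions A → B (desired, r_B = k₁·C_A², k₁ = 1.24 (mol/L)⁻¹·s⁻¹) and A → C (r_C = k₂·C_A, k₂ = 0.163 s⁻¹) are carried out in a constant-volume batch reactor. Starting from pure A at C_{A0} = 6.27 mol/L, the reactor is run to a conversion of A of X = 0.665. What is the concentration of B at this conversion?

C_A = C_{A0}(1−X) = 2.100 mol/L.
Along a PFR/batch, dC_C/dC_A = −r_C/(r_B+r_C) = −k₂/(k₂+k₁·C_A).
Integrating from C_{A0} to C_A: C_C = (0.163/1.24)·ln[(0.163+1.24·6.27)/(0.163+1.24·2.10)] = 0.1315·ln(7.938/2.768) = 0.1385 mol/L.
Then C_B = (C_{A0}−C_A) − C_C = 4.170 − 0.1385 = 4.031 mol/L.

4.03 mol/L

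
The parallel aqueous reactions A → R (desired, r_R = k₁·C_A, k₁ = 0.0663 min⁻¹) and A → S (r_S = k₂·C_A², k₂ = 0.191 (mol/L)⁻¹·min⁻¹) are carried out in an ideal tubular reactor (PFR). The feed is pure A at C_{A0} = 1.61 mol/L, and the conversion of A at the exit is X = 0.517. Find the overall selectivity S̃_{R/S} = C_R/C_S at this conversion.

C_A = C_{A0}(1−X) = 0.7776 mol/L.
Along a PFR/batch, dC_R/dC_A = −r_R/(r_R+r_S) = −k₁/(k₁+k₂·C_A).
Integrating from C_{A0} to C_A: C_R = (0.0663/0.191)·ln[(0.0663+0.191·1.61)/(0.0663+0.191·0.778)] = 0.3471·ln(0.3738/0.2148) = 0.1923 mol/L.
C_S = (C_{A0}−C_A)−C_R = 0.6401 mol/L; S̃_{R/S} = 0.1923/0.6401 = 0.300.

0.300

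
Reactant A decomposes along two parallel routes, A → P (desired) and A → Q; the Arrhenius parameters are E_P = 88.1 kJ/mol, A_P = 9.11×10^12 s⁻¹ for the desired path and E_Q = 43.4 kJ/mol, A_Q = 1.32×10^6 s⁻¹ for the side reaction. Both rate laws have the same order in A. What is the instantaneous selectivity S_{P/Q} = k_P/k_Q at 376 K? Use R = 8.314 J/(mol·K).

Since both paths have the same order in A, the concentration cancels and S_{P/Q} = k_P/k_Q = (A_P/A_Q)·exp[(E_Q−E_P)/(RT)].
(E_Q−E_P)/(RT) = (43.4−88.1)×10³/(8.314×376) = -44700/3126 = -14.30.
k_P/k_Q = (9.11×10^12/1.32×10^6)·exp(-14.30) = 6.902×10^6 × 6.165×10^-7 = 4.26.
Since E_P > E_Q, raising the temperature improves selectivity toward P.

4.26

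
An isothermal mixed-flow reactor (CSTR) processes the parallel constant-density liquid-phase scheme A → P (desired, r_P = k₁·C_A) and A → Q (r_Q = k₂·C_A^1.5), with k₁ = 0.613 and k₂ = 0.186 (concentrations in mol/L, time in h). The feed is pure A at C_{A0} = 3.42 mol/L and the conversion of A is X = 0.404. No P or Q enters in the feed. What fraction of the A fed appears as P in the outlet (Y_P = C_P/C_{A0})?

Exit C_A = C_{A0}(1−X) = 3.42×0.596 = 2.038 mol/L.
Rates in a CSTR are evaluated at the outlet concentration: r_P = 0.613×2.038 = 1.249, r_Q = 0.186×2.038^1.5 = 0.5413.
Fraction of consumed A going to P: r_P/(r_P+r_Q) = 0.6977.
C_P = 0.6977·C_{A0}·X = 0.6977×3.42×0.404 = 0.964 mol/L; Y_P = C_P/C_{A0} = 0.282.

0.282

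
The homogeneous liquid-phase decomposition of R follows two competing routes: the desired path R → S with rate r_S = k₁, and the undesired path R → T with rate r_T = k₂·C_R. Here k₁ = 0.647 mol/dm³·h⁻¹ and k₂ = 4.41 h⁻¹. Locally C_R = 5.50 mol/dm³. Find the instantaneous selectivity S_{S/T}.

0.0267

S_{S/T} = r_S/r_T = (k₁)/(k₂·C_R) = (k₁/k₂)·C_R⁻¹.
= (0.647) / (4.41×5.500) = 0.6470/24.26 = 0.0267.
The undesired path is higher order in R, so low C_R (CSTR or dilute feed) favours S.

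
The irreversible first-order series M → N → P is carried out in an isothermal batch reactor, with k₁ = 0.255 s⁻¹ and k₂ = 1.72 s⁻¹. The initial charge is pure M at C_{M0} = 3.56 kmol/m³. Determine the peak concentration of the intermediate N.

0.379 kmol/m³

Evaluating C_N at t_opt = ln(k₂/k₁)/(k₂−k₁) gives C_{N,max}/C_{M0} = (k₁/k₂)^[k₂/(k₂−k₁)].
= (0.255/1.72)^(1.72/(1.72−0.255)) = (0.1483)^(1.174) = 0.1063.
C_{N,max} = 0.1063×3.56 = 0.379 kmol/m³.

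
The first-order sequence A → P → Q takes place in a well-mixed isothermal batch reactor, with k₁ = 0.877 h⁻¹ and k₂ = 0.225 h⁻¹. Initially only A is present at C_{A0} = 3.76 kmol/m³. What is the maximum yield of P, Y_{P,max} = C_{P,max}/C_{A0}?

0.625

Evaluating C_P at t_opt = ln(k₂/k₁)/(k₂−k₁) gives C_{P,max}/C_{A0} = (k₁/k₂)^[k₂/(k₂−k₁)].
= (0.877/0.225)^(0.225/(0.225−0.877)) = (3.898)^(-0.3451) = 0.6253.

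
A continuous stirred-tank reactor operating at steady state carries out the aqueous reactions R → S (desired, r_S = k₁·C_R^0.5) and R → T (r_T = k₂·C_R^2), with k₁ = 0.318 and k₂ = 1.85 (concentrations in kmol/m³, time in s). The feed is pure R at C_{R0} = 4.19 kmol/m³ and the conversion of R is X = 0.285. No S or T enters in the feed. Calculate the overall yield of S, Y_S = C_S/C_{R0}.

0.00914

Exit C_R = C_{R0}(1−X) = 4.19×0.715 = 2.996 kmol/m³.
In a CSTR the entire volume is at exit conditions, so r_S = 0.318×2.996^0.5 = 0.5504 and r_T = 1.85×2.996^2 = 16.60.
Fraction of consumed R going to S: r_S/(r_S+r_T) = 0.03209.
C_S = 0.03209·C_{R0}·X = 0.03209×4.19×0.285 = 0.0383 kmol/m³; Y_S = C_S/C_{R0} = 0.00914.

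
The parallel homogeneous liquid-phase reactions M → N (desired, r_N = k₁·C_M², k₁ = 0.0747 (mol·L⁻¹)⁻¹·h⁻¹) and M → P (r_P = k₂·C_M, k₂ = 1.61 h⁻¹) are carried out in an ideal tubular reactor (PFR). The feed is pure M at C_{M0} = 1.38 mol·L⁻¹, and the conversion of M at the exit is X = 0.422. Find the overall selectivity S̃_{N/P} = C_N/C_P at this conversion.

C_M = C_{M0}(1−X) = 0.7976 mol·L⁻¹.
Along a PFR/batch, dC_P/dC_M = −r_P/(r_N+r_P) = −k₂/(k₂+k₁·C_M).
Integrating from C_{M0} to C_M: C_P = (1.61/0.0747)·ln[(1.61+0.0747·1.38)/(1.61+0.0747·0.798)] = 21.55·ln(1.713/1.670) = 0.5544 mol·L⁻¹.
Then C_N = (C_{M0}−C_M) − C_P = 0.5824 − 0.5544 = 0.02797 mol·L⁻¹.
S̃_{N/P} = C_N/C_P = 0.02797/0.5544 = 0.0505.

0.0505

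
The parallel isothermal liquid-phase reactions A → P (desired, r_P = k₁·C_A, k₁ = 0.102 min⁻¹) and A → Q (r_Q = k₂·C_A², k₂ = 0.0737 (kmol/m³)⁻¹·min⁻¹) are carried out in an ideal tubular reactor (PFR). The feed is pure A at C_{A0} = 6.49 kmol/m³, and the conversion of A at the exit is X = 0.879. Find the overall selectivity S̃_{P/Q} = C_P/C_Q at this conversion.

0.455

C_A = C_{A0}(1−X) = 0.7853 kmol/m³.
Along a PFR/batch, dC_P/dC_A = −r_P/(r_P+r_Q) = −k₁/(k₁+k₂·C_A).
Integrating from C_{A0} to C_A: C_P = (0.102/0.0737)·ln[(0.102+0.0737·6.49)/(0.102+0.0737·0.785)] = 1.384·ln(0.5803/0.1599) = 1.784 kmol/m³.
C_Q = (C_{A0}−C_A)−C_P = 3.921 kmol/m³; S̃_{P/Q} = 1.784/3.921 = 0.455.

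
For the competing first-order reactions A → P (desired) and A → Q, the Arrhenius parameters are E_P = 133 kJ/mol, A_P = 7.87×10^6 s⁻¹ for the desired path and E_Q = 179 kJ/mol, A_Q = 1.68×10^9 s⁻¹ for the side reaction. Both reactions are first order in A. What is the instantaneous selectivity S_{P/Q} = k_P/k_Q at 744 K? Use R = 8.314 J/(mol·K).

Since both paths have the same order in A, the concentration cancels and S_{P/Q} = k_P/k_Q = (A_P/A_Q)·exp[(E_Q−E_P)/(RT)].
(E_Q−E_P)/(RT) = (179−133)×10³/(8.314×744) = 46000/6186 = 7.437.
k_P/k_Q = (7.87×10^6/1.68×10^9)·exp(7.437) = 0.004685 × 1697 = 7.95.

7.95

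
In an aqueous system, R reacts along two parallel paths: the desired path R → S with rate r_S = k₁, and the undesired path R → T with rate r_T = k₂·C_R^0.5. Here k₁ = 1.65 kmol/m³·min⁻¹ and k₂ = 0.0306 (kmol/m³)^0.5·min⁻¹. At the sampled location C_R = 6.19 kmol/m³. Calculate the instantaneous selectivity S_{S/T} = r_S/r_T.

21.7

S_{S/T} = r_S/r_T = (k₁)/(k₂·C_R^0.5) = (k₁/k₂)·C_R^-0.5.
= (1.65) / (0.0306×6.190^0.5) = 1.650/0.07613 = 21.7.
The undesired path is higher order in R, so low C_R (CSTR or dilute feed) favours S.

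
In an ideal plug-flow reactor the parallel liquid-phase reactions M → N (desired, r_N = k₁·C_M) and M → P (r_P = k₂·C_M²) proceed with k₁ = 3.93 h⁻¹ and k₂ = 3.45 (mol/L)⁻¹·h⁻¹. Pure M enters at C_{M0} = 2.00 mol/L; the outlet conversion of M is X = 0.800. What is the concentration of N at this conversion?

0.812 mol/L

C_M = C_{M0}(1−X) = 0.4000 mol/L.
Along a PFR/batch, dC_N/dC_M = −r_N/(r_N+r_P) = −k₁/(k₁+k₂·C_M).
Integrating from C_{M0} to C_M: C_N = (3.93/3.45)·ln[(3.93+3.45·2.00)/(3.93+3.45·0.400)] = 1.139·ln(10.83/5.310) = 0.8119 mol/L.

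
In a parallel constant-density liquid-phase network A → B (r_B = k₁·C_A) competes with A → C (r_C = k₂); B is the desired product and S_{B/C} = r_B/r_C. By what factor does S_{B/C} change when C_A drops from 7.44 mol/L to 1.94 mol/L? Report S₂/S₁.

S_{B/C} = (k₁/k₂)·C_A, so S₂/S₁ = (C_{A,2}/C_{A,1}).
= 1.94/7.44 = 0.261.

0.261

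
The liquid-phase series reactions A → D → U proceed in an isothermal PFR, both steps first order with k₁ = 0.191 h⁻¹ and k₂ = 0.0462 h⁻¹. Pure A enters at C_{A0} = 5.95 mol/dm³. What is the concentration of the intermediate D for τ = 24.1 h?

For first-order series with pure A initially, C_D(τ) = k₁C_{A0}/(k₂−k₁)·(e^(−k₁τ) − e^(−k₂τ)).
e^(−k₁τ) = e^(−0.191×24.1) = e^(−4.603) = 0.01002; e^(−k₂τ) = e^(−1.113) = 0.3284.
C_D = 0.191×5.95/(0.0462−0.191) × (0.01002−0.3284) = (-7.848)×(-0.3184) = 2.499 mol/dm³.

2.50 mol/dm³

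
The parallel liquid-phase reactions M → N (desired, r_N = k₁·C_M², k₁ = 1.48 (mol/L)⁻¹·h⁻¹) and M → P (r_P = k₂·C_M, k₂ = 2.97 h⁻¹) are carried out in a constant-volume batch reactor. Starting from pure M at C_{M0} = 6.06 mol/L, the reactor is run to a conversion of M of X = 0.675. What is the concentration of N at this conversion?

C_M = C_{M0}(1−X) = 1.969 mol/L.
Along a PFR/batch, dC_P/dC_M = −r_P/(r_N+r_P) = −k₂/(k₂+k₁·C_M).
Integrating from C_{M0} to C_M: C_P = (2.97/1.48)·ln[(2.97+1.48·6.06)/(2.97+1.48·1.97)] = 2.007·ln(11.94/5.885) = 1.420 mol/L.
Then C_N = (C_{M0}−C_M) − C_P = 4.091 − 1.420 = 2.671 mol/L.

2.67 mol/L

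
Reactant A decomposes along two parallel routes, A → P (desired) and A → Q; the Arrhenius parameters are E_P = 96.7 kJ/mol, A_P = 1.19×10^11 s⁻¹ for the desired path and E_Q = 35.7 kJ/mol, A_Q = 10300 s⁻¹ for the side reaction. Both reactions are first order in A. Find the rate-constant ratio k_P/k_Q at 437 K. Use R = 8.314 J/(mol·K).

With equal orders, S_{P/Q} = k_P/k_Q = (A_P/A_Q)·exp[(E_Q−E_P)/(RT)].
(E_Q−E_P)/(RT) = (35.7−96.7)×10³/(8.314×437) = -61000/3633 = -16.79.
k_P/k_Q = (1.19×10^11/10300)·exp(-16.79) = 1.155×10^7 × 5.110×10^-8 = 0.590.
Since E_P > E_Q, raising the temperature improves selectivity toward P.

0.590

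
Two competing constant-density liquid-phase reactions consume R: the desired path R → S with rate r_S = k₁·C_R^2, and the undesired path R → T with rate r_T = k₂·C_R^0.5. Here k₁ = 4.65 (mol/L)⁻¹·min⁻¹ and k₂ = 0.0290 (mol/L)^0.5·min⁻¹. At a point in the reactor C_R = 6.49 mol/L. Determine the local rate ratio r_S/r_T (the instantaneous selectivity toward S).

2651

S_{S/T} = r_S/r_T = (k₁·C_R^2)/(k₂·C_R^0.5) = (k₁/k₂)·C_R^1.5.
= (4.65×6.490^2) / (0.0290×6.490^0.5) = 195.9/0.07388 = 2651.
Since the desired path is higher order in R, keeping C_R high (PFR or concentrated feed) favours S.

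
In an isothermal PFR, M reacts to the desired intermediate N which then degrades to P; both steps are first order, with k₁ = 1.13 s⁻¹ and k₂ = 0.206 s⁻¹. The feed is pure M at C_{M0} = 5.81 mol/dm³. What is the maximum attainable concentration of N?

3.98 mol/dm³

At the optimum, C_{N,max}/C_{M0} = (k₁/k₂)^[k₂/(k₂−k₁)].
= (1.13/0.206)^(0.206/(0.206−1.13)) = (5.485)^(-0.2229) = 0.6842.
C_{N,max} = 0.6842×5.81 = 3.98 mol/dm³.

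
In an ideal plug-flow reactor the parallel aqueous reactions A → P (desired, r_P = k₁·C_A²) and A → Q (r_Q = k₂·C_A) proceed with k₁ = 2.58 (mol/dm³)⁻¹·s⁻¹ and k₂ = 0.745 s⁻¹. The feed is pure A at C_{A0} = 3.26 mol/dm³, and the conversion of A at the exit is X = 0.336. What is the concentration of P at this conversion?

C_A = C_{A0}(1−X) = 2.165 mol/dm³.
Along a PFR/batch, dC_Q/dC_A = −r_Q/(r_P+r_Q) = −k₂/(k₂+k₁·C_A).
Integrating from C_{A0} to C_A: C_Q = (0.745/2.58)·ln[(0.745+2.58·3.26)/(0.745+2.58·2.16)] = 0.2888·ln(9.156/6.330) = 0.1066 mol/dm³.
Then C_P = (C_{A0}−C_A) − C_Q = 1.095 − 0.1066 = 0.9888 mol/dm³.

0.989 mol/dm³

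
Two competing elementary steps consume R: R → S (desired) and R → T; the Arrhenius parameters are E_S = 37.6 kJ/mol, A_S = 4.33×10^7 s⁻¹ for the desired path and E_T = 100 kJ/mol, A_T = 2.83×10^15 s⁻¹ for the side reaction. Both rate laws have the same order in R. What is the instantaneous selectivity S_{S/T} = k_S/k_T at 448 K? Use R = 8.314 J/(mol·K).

0.289

With equal orders, S_{S/T} = k_S/k_T = (A_S/A_T)·exp[(E_T−E_S)/(RT)].
(E_T−E_S)/(RT) = (100−37.6)×10³/(8.314×448) = 62400/3725 = 16.75.
k_S/k_T = (4.33×10^7/2.83×10^15)·exp(16.75) = 1.530×10^-8 × 1.887×10^7 = 0.289.
Since E_S < E_T, lowering the temperature improves selectivity toward S.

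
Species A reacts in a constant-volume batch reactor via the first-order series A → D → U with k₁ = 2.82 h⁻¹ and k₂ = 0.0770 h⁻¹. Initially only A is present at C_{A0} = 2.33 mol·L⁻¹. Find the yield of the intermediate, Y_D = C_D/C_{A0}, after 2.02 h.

0.877

For first-order series with pure A initially, C_D(t) = k₁C_{A0}/(k₂−k₁)·(e^(−k₁t) − e^(−k₂t)).
e^(−k₁t) = e^(−2.82×2.02) = e^(−5.696) = 0.003358; e^(−k₂t) = e^(−0.1555) = 0.8560.
C_D = 2.82×2.33/(0.0770−2.82) × (0.003358−0.8560) = (-2.395)×(-0.8526) = 2.042 mol·L⁻¹.
Y_D = C_D/C_{A0} = 2.042/2.33 = 0.877.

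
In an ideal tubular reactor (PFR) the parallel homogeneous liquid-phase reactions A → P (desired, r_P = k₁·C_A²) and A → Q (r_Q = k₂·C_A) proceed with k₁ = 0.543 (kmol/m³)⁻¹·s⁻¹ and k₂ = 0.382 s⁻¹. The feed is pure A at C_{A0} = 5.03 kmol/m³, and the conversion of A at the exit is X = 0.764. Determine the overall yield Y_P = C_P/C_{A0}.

C_A = C_{A0}(1−X) = 1.187 kmol/m³.
Along a PFR/batch, dC_Q/dC_A = −r_Q/(r_P+r_Q) = −k₂/(k₂+k₁·C_A).
Integrating from C_{A0} to C_A: C_Q = (0.382/0.543)·ln[(0.382+0.543·5.03)/(0.382+0.543·1.19)] = 0.7035·ln(3.113/1.027) = 0.7805 kmol/m³.
Then C_P = (C_{A0}−C_A) − C_Q = 3.843 − 0.7805 = 3.062 kmol/m³.
Y_P = C_P/C_{A0} = 3.062/5.03 = 0.609.

0.609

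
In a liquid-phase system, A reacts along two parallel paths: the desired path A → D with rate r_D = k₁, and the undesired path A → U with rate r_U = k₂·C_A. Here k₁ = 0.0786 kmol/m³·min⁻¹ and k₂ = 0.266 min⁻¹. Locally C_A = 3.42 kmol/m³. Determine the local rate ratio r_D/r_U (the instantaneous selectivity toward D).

S_{D/U} = r_D/r_U = (k₁)/(k₂·C_A) = (k₁/k₂)·C_A⁻¹.
= (0.0786) / (0.266×3.420) = 0.07860/0.9097 = 0.0864.

0.0864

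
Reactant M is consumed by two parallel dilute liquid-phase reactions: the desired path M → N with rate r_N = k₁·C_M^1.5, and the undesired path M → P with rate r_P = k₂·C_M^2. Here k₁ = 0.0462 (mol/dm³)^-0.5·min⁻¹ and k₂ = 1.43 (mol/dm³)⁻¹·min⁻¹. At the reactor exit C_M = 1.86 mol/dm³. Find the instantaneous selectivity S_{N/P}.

S_{N/P} = r_N/r_P = (k₁·C_M^1.5)/(k₂·C_M^2) = (k₁/k₂)·C_M^-0.5.
= (0.0462×1.860^1.5) / (1.43×1.860^2) = 0.1172/4.947 = 0.0237.

0.0237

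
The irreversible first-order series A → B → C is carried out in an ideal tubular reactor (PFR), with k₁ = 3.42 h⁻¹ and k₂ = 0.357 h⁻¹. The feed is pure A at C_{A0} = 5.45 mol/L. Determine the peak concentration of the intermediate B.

At the optimum, C_{B,max}/C_{A0} = (k₁/k₂)^[k₂/(k₂−k₁)].
= (3.42/0.357)^(0.357/(0.357−3.42)) = (9.580)^(-0.1166) = 0.7685.
C_{B,max} = 0.7685×5.45 = 4.19 mol/L.

4.19 mol/L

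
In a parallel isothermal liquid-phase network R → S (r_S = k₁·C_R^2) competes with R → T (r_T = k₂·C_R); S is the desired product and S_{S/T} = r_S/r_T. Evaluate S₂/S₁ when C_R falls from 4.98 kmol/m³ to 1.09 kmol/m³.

S_{S/T} = (k₁/k₂)·C_R, so S₂/S₁ = (C_{R,2}/C_{R,1}).
= 1.09/4.98 = 0.219.

0.219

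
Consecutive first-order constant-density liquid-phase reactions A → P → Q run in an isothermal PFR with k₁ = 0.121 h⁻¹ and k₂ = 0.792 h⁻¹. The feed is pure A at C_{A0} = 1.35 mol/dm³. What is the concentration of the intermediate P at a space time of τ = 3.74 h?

0.142 mol/dm³

Solving the coupled first-order balances gives C_P(τ) = [k₁/(k₂−k₁)]·C_{A0}·(e^(−k₁τ) − e^(−k₂τ)).
e^(−k₁τ) = e^(−0.121×3.74) = e^(−0.4525) = 0.6360; e^(−k₂τ) = e^(−2.962) = 0.05171.
C_P = 0.121×1.35/(0.792−0.121) × (0.6360−0.05171) = 0.2434×0.5843 = 0.1422 mol/dm³.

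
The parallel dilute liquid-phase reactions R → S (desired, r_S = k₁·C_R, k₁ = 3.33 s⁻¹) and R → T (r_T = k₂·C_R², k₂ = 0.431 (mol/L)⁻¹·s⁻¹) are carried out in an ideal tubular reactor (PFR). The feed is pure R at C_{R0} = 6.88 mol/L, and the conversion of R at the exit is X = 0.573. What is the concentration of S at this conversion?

2.43 mol/L

C_R = C_{R0}(1−X) = 2.938 mol/L.
Along a PFR/batch, dC_S/dC_R = −r_S/(r_S+r_T) = −k₁/(k₁+k₂·C_R).
Integrating from C_{R0} to C_R: C_S = (3.33/0.431)·ln[(3.33+0.431·6.88)/(3.33+0.431·2.94)] = 7.726·ln(6.295/4.596) = 2.430 mol/L.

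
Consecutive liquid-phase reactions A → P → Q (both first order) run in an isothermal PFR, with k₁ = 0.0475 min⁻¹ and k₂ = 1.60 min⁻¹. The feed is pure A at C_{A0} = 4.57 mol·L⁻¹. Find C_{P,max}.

Evaluating C_P at τ_opt = ln(k₂/k₁)/(k₂−k₁) gives C_{P,max}/C_{A0} = (k₁/k₂)^[k₂/(k₂−k₁)].
= (0.0475/1.60)^(1.60/(1.60−0.0475)) = (0.02969)^(1.031) = 0.02666.
C_{P,max} = 0.02666×4.57 = 0.122 mol·L⁻¹.

0.122 mol·L⁻¹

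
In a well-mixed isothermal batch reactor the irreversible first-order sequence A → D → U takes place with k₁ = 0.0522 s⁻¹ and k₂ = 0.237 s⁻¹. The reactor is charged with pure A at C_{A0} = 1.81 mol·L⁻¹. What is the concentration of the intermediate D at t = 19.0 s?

The intermediate concentration in a first-order A→B→C sequence is C_D = k₁C_{A0}(e^(−k₁t) − e^(−k₂t))/(k₂−k₁).
e^(−k₁t) = e^(−0.0522×19.0) = e^(−0.9918) = 0.3709; e^(−k₂t) = e^(−4.503) = 0.01108.
C_D = 0.0522×1.81/(0.237−0.0522) × (0.3709−0.01108) = 0.5113×0.3598 = 0.1840 mol·L⁻¹.

0.184 mol·L⁻¹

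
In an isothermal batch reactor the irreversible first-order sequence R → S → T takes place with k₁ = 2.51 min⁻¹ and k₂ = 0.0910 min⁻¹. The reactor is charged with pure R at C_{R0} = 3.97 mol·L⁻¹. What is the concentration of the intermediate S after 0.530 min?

2.84 mol·L⁻¹

For first-order series with pure R initially, C_S(t) = k₁C_{R0}/(k₂−k₁)·(e^(−k₁t) − e^(−k₂t)).
e^(−k₁t) = e^(−2.51×0.530) = e^(−1.330) = 0.2644; e^(−k₂t) = e^(−0.04823) = 0.9529.
C_S = 2.51×3.97/(0.0910−2.51) × (0.2644−0.9529) = (-4.119)×(-0.6885) = 2.836 mol·L⁻¹.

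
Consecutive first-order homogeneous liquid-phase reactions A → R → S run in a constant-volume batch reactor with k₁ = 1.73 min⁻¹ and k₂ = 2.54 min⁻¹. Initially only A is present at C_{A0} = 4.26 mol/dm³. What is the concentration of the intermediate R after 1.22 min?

Solving the coupled first-order balances gives C_R(t) = [k₁/(k₂−k₁)]·C_{A0}·(e^(−k₁t) − e^(−k₂t)).
e^(−k₁t) = e^(−1.73×1.22) = e^(−2.111) = 0.1212; e^(−k₂t) = e^(−3.099) = 0.04510.
C_R = 1.73×4.26/(2.54−1.73) × (0.1212−0.04510) = 9.099×0.07606 = 0.6921 mol/dm³.

0.692 mol/dm³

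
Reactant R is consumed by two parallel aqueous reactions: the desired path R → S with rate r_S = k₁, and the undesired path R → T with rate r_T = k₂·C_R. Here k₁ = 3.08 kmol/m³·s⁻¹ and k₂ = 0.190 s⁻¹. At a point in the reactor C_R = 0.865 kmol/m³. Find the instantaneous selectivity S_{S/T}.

S_{S/T} = r_S/r_T = (k₁)/(k₂·C_R) = (k₁/k₂)·C_R⁻¹.
= (3.08) / (0.190×0.8650) = 3.080/0.1643 = 18.7.

18.7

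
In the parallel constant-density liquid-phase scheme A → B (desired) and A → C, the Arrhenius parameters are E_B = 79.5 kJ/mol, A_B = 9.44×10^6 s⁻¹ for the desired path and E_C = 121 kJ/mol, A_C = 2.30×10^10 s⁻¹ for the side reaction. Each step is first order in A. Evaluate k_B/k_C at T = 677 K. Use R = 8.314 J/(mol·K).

With equal orders, S_{B/C} = k_B/k_C = (A_B/A_C)·exp[(E_C−E_B)/(RT)].
(E_C−E_B)/(RT) = (121−79.5)×10³/(8.314×677) = 41500/5629 = 7.373.
k_B/k_C = (9.44×10^6/2.30×10^10)·exp(7.373) = 4.104×10^-4 × 1593 = 0.654.
Since E_B < E_C, lowering the temperature improves selectivity toward B.

0.654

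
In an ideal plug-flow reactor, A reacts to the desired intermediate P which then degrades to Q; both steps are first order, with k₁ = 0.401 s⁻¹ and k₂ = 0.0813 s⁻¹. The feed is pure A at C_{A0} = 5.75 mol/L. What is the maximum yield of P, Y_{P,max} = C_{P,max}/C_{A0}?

0.666

Evaluating C_P at τ_opt = ln(k₂/k₁)/(k₂−k₁) gives C_{P,max}/C_{A0} = (k₁/k₂)^[k₂/(k₂−k₁)].
= (0.401/0.0813)^(0.0813/(0.0813−0.401)) = (4.932)^(-0.2543) = 0.6664.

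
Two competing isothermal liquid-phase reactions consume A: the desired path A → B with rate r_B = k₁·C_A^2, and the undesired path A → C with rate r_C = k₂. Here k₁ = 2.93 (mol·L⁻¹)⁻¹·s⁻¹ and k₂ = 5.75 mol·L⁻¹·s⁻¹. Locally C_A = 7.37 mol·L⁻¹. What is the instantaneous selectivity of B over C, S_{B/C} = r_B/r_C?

27.7

S_{B/C} = r_B/r_C = (k₁·C_A^2)/(k₂) = (k₁/k₂)·C_A^2.
= (2.93×7.370^2) / (5.75) = 159.1/5.750 = 27.7.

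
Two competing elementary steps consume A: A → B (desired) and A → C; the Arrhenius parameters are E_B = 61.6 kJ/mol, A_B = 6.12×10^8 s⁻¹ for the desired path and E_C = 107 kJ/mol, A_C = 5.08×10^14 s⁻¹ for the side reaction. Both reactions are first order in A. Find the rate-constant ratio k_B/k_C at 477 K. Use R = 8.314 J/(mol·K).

0.113

With equal orders, S_{B/C} = k_B/k_C = (A_B/A_C)·exp[(E_C−E_B)/(RT)].
(E_C−E_B)/(RT) = (107−61.6)×10³/(8.314×477) = 45400/3966 = 11.45.
k_B/k_C = (6.12×10^8/5.08×10^14)·exp(11.45) = 1.205×10^-6 × 93708 = 0.113.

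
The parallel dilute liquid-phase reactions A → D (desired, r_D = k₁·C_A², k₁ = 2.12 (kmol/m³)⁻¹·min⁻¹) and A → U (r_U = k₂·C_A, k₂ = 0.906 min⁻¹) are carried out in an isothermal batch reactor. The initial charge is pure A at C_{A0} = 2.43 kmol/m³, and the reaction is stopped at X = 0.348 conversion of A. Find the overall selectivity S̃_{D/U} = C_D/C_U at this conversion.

C_A = C_{A0}(1−X) = 1.584 kmol/m³.
Along a PFR/batch, dC_U/dC_A = −r_U/(r_D+r_U) = −k₂/(k₂+k₁·C_A).
Integrating from C_{A0} to C_A: C_U = (0.906/2.12)·ln[(0.906+2.12·2.43)/(0.906+2.12·1.58)] = 0.4274·ln(6.058/4.265) = 0.1500 kmol/m³.
Then C_D = (C_{A0}−C_A) − C_U = 0.8456 − 0.1500 = 0.6957 kmol/m³.
S̃_{D/U} = C_D/C_U = 0.6957/0.1500 = 4.64.

4.64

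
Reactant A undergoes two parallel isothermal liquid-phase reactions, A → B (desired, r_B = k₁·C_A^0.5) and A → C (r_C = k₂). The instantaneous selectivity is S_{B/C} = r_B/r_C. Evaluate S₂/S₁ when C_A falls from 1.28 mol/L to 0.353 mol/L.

0.525

S_{B/C} = (k₁/k₂)·C_A^0.5, so S₂/S₁ = (C_{A,2}/C_{A,1})^0.5.
= (0.353/1.28)^0.5 = (0.2758)^0.5 = 0.525.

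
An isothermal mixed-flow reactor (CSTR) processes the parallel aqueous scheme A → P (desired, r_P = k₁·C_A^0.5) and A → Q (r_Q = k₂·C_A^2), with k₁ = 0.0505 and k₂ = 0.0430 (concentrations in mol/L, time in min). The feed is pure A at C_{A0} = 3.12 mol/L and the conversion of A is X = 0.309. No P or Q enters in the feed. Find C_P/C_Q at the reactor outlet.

0.371

Exit C_A = C_{A0}(1−X) = 3.12×0.691 = 2.156 mol/L.
In a CSTR the entire volume is at exit conditions, so r_P = 0.0505×2.156^0.5 = 0.07415 and r_Q = 0.0430×2.156^2 = 0.1999.
Overall selectivity = C_P/C_Q = r_Pτ/(r_Qτ) = r_P/r_Q = 0.371.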